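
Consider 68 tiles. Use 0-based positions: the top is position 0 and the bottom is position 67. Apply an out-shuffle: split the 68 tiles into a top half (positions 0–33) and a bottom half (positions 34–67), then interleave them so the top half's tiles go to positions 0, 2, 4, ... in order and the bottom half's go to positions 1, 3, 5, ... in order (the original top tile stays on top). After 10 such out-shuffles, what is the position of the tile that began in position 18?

7

Track the tile's position through each out-shuffle:
18 → 36 → 5 → 10 → 20 → 40 → 13 → 26 → 52 → 37 → 7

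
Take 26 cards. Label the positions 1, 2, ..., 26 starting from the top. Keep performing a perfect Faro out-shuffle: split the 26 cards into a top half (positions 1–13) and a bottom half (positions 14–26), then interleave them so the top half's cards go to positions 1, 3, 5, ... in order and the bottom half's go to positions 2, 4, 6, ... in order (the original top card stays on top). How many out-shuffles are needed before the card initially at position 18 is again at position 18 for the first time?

Follow position 18 under repeated out-shuffles:
18 → 10 → 19 → 12 → 23 → 20 → 14 → 2 → 3 → 5 → 9 → 17 → 8 → 15 → 4 → 7 → 13 → 25 → 24 → 22 → 18
It first returns after 20 out-shuffles.

20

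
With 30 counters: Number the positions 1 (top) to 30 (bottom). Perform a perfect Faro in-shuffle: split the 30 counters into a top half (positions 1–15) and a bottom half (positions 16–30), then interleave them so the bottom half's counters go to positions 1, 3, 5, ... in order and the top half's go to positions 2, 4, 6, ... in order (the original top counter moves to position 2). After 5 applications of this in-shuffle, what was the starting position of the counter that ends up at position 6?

Work backwards from position 6, undoing one in-shuffle at a time:
6 ← 3 ← 17 ← 24 ← 12 ← 6
So the counter now at position 6 started at position 6.

6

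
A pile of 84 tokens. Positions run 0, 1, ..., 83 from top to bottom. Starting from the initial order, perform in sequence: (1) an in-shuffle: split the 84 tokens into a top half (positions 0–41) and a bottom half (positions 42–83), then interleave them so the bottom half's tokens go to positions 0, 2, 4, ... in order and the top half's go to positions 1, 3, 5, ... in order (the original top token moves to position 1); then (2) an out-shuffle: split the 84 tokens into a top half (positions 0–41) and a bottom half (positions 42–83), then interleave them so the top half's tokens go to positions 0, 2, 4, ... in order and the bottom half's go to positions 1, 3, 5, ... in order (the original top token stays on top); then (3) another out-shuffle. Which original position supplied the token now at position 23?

76

Undo the operations in reverse order, starting from position 23:
  undo op 3 (out-shuffle, from bottom half): 23 ← 53
  undo op 2 (out-shuffle, from bottom half): 53 ← 68
  undo op 1 (in-shuffle, from bottom half): 68 ← 76
So the token at position 23 came from original position 76.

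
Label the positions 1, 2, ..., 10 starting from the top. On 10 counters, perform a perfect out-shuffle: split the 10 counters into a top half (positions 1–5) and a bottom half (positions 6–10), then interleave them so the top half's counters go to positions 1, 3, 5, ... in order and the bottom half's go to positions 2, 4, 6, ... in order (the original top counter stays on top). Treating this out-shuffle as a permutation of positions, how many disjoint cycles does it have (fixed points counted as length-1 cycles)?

Trace each unvisited position around until it returns:
(1) (2 3 5 9 8 6) (4 7) (10)
4 cycles in total.

4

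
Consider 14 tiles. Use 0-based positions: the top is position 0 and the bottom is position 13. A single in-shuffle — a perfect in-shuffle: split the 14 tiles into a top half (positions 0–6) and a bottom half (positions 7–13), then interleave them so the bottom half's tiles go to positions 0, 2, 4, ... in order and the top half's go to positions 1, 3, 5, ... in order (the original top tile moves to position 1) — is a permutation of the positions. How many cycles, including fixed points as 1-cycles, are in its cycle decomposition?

Trace each unvisited position around until it returns:
(0 1 3 7) (2 5 11 8) (4 9) (6 13 12 10)
4 cycles in total.

4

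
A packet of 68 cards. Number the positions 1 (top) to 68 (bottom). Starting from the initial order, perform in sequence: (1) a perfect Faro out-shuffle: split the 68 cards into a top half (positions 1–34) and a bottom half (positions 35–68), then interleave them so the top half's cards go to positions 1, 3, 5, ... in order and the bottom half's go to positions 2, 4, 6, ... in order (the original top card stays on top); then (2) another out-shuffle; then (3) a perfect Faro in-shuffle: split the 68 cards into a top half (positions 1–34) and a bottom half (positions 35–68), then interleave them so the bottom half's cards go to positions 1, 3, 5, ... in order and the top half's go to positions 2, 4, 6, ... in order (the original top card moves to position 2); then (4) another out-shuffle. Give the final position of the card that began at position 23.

Track the card from position 23 forward through each operation:
  after op 1 (out-shuffle): 23 → 45
  after op 2 (out-shuffle): 45 → 22
  after op 3 (in-shuffle): 22 → 44
  after op 4 (out-shuffle): 44 → 20

20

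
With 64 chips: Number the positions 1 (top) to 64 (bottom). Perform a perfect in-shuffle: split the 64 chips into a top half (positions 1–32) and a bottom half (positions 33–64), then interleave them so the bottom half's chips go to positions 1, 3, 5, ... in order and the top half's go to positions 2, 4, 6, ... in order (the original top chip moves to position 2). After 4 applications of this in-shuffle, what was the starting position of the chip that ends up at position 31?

Work backwards from position 31, undoing one in-shuffle at a time:
31 ← 48 ← 24 ← 12 ← 6
So the chip now at position 31 started at position 6.

6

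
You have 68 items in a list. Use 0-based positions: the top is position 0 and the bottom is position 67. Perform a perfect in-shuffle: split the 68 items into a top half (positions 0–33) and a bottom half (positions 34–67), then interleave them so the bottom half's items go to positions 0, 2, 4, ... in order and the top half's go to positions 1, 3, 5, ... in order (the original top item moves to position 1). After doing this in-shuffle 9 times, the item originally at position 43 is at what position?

33

Track the item's position through each in-shuffle:
43 → 18 → 37 → 6 → 13 → 27 → 55 → 42 → 16 → 33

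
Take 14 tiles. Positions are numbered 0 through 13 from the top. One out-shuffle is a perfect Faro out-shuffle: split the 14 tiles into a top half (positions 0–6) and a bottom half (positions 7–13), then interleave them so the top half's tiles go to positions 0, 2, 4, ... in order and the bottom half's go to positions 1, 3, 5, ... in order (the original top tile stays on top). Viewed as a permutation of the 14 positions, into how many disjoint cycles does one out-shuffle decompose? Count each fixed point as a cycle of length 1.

3

Trace each unvisited position around until it returns:
(0) (1 2 4 8 3 6 ... len 12) (13)
3 cycles in total.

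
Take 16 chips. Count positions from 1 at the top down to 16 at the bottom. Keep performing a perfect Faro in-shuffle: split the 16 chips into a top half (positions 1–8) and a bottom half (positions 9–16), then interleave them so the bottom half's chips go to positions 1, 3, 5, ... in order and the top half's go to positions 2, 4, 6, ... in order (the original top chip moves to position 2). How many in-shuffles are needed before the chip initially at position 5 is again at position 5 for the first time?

8

Follow position 5 under repeated in-shuffles:
5 → 10 → 3 → 6 → 12 → 7 → 14 → 11 → 5
It first returns after 8 in-shuffles.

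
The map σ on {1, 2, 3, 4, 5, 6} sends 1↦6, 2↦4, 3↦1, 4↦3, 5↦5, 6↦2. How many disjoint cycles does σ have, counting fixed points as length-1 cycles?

Cycle decomposition: (1 6 2 4 3) (5).
2 cycles.

2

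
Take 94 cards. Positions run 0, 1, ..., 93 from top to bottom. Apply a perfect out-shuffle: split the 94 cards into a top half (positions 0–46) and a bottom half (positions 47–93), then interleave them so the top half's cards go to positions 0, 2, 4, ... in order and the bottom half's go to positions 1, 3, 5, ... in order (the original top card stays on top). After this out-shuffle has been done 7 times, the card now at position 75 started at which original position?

Work backwards from position 75, undoing one out-shuffle at a time:
75 ← 84 ← 42 ← 21 ← 57 ← 75 ← 84 ← 42
So the card now at position 75 started at position 42.

42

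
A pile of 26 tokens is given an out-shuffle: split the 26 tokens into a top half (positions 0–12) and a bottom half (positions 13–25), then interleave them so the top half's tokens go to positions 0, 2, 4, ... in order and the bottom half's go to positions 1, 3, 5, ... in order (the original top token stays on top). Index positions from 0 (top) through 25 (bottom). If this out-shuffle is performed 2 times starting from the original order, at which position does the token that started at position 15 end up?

10

Track the token's position through each out-shuffle:
15 → 5 → 10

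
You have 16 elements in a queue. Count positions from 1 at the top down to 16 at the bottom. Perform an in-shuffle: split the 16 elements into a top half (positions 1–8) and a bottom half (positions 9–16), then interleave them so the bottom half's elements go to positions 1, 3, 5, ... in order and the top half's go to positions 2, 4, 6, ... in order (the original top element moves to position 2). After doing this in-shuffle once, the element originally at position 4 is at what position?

Track the element's position through each in-shuffle:
4 → 8

8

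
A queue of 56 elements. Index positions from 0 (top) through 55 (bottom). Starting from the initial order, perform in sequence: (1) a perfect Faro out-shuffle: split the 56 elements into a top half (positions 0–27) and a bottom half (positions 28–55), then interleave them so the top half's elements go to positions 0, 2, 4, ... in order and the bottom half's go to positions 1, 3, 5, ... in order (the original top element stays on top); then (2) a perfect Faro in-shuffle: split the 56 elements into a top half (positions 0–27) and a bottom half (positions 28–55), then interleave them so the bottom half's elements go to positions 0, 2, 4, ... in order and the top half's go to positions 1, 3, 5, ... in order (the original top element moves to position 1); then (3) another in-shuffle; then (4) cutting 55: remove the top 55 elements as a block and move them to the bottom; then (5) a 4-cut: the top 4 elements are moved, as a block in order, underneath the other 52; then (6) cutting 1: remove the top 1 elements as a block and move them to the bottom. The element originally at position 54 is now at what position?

Track the element from position 54 forward through each operation:
  after op 1 (out-shuffle): 54 → 53
  after op 2 (in-shuffle): 53 → 50
  after op 3 (in-shuffle): 50 → 44
  after op 4 (cut 55): 44 → 45
  after op 5 (cut 4): 45 → 41
  after op 6 (cut 1): 41 → 40

40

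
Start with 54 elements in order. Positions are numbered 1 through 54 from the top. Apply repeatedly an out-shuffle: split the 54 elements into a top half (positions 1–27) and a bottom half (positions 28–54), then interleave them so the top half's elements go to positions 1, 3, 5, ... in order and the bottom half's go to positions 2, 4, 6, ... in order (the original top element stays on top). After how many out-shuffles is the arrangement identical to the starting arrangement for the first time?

The out-shuffle permutes the 54 positions with cycle lengths [1, 1, 52].
Every element is home exactly when every cycle has completed a whole number of laps, i.e. after lcm(1, 52) = 52 out-shuffles.

52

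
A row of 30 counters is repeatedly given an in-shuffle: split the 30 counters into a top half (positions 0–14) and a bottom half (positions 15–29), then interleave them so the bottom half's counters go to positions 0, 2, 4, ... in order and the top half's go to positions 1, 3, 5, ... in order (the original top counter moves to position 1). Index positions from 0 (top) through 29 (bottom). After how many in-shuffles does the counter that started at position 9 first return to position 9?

5

Follow position 9 under repeated in-shuffles:
9 → 19 → 8 → 17 → 4 → 9
It first returns after 5 in-shuffles.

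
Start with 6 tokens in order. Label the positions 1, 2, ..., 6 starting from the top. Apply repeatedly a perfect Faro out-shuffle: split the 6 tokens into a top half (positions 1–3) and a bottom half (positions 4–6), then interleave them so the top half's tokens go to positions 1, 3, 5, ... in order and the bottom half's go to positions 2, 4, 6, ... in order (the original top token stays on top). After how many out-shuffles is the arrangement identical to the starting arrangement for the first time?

The out-shuffle permutes the 6 positions with cycle lengths [1, 1, 4].
Every token is home exactly when every cycle has completed a whole number of laps, i.e. after lcm(1, 4) = 4 out-shuffles.

4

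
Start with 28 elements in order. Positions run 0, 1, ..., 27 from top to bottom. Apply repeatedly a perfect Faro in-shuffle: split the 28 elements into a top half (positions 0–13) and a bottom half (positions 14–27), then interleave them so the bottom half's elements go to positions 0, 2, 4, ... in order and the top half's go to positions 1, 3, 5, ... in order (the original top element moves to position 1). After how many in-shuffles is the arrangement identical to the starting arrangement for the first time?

28

The in-shuffle permutes the 28 positions with cycle lengths [28].
Every element is home exactly when every cycle has completed a whole number of laps, i.e. after lcm(28) = 28 in-shuffles.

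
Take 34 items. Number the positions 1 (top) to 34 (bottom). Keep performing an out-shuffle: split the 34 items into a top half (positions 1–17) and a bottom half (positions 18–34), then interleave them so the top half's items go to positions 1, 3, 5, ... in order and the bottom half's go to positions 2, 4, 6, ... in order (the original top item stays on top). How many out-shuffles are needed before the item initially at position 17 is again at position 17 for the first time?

10

Follow position 17 under repeated out-shuffles:
17 → 33 → 32 → 30 → 26 → 18 → 2 → 3 → 5 → 9 → 17
It first returns after 10 out-shuffles.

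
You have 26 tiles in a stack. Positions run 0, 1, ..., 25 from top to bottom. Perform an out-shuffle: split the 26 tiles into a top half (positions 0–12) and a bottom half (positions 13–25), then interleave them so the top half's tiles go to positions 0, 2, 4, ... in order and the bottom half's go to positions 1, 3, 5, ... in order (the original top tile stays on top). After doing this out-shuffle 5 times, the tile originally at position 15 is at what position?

Track the tile's position through each out-shuffle:
15 → 5 → 10 → 20 → 15 → 5

5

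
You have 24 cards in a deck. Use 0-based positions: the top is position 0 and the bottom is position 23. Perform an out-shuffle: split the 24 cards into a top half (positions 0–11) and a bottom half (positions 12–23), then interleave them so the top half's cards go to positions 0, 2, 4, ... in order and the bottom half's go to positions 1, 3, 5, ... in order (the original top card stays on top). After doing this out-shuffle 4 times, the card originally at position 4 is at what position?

Track the card's position through each out-shuffle:
4 → 8 → 16 → 9 → 18

18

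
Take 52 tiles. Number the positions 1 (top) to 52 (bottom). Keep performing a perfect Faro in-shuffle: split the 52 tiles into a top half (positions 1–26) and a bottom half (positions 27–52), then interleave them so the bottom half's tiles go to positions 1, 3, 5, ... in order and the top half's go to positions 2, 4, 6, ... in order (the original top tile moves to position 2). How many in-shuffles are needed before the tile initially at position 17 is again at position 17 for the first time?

Follow position 17 under repeated in-shuffles:
17 → 34 → 15 → 30 → 7 → 14 → 28 → 3 → ... → 17 (length 52)
It first returns after 52 in-shuffles.

52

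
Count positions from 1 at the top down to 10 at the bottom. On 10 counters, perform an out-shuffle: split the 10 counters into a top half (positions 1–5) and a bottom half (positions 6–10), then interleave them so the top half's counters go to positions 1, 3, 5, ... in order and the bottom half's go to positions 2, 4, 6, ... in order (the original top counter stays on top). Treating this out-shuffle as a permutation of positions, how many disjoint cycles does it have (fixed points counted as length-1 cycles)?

4

Trace each unvisited position around until it returns:
(1) (2 3 5 9 8 6) (4 7) (10)
4 cycles in total.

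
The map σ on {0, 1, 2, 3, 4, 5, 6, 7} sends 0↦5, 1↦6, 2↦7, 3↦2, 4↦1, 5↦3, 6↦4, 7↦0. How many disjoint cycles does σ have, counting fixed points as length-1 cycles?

2

Cycle decomposition: (0 5 3 2 7) (1 6 4).
2 cycles.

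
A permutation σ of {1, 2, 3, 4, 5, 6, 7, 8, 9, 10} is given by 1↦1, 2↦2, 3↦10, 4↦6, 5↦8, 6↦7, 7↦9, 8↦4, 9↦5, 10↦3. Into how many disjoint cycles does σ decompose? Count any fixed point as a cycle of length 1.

Cycle decomposition: (1) (2) (3 10) (4 6 7 9 5 8).
4 cycles.

4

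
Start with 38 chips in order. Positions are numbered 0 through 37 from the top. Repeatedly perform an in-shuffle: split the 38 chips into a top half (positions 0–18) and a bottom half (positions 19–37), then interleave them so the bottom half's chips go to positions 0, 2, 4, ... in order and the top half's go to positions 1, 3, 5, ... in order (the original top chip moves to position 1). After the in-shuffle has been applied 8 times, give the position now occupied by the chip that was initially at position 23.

20

Track the chip's position through each in-shuffle:
23 → 8 → 17 → 35 → 32 → 26 → 14 → 29 → 20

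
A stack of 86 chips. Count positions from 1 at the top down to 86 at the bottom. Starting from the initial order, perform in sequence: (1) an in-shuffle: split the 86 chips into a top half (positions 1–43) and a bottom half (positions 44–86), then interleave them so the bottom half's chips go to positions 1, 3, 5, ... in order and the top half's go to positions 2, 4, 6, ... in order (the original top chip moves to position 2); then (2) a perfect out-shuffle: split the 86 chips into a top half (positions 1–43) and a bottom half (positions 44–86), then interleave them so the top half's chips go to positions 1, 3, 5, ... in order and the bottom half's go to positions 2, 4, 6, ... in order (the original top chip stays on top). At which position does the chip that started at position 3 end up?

11

Track the chip from position 3 forward through each operation:
  after op 1 (in-shuffle): 3 → 6
  after op 2 (out-shuffle): 6 → 11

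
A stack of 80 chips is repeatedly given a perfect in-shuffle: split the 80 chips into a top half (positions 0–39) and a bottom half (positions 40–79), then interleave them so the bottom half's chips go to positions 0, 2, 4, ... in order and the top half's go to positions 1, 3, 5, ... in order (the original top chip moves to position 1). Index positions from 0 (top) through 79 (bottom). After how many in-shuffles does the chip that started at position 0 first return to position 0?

Follow position 0 under repeated in-shuffles:
0 → 1 → 3 → 7 → 15 → 31 → 63 → 46 → ... → 0 (length 54)
It first returns after 54 in-shuffles.

54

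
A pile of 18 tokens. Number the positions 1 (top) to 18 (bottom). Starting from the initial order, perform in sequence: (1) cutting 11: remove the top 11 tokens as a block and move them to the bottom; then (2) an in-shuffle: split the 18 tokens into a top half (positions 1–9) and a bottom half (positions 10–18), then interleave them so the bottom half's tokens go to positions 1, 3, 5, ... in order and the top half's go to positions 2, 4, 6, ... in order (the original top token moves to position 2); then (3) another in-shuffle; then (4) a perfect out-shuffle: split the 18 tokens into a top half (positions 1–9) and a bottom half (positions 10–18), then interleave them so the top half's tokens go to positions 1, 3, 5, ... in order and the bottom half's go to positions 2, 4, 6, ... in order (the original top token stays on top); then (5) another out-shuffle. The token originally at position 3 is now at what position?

5

Track the token from position 3 forward through each operation:
  after op 1 (cut 11): 3 → 10
  after op 2 (in-shuffle): 10 → 1
  after op 3 (in-shuffle): 1 → 2
  after op 4 (out-shuffle): 2 → 3
  after op 5 (out-shuffle): 3 → 5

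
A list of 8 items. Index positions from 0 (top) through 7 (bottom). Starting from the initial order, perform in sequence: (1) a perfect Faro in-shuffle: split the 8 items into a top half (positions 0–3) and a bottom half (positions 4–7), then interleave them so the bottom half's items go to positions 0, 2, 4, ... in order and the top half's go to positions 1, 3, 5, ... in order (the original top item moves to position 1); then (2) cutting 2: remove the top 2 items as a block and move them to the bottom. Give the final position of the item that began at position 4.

Track the item from position 4 forward through each operation:
  after op 1 (in-shuffle): 4 → 0
  after op 2 (cut 2): 0 → 6

6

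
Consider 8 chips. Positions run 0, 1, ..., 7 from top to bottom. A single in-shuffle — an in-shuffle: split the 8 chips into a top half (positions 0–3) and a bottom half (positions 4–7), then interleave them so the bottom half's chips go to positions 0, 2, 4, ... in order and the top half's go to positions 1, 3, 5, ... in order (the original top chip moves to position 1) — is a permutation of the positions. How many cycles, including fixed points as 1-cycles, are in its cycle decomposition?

2

Trace each unvisited position around until it returns:
(0 1 3 7 6 4) (2 5)
2 cycles in total.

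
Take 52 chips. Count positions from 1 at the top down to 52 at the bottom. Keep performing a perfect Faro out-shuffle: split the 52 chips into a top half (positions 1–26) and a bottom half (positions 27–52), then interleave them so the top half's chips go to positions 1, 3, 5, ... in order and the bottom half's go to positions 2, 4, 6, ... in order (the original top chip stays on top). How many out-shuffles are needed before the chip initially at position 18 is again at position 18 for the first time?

2

Follow position 18 under repeated out-shuffles:
18 → 35 → 18
It first returns after 2 out-shuffles.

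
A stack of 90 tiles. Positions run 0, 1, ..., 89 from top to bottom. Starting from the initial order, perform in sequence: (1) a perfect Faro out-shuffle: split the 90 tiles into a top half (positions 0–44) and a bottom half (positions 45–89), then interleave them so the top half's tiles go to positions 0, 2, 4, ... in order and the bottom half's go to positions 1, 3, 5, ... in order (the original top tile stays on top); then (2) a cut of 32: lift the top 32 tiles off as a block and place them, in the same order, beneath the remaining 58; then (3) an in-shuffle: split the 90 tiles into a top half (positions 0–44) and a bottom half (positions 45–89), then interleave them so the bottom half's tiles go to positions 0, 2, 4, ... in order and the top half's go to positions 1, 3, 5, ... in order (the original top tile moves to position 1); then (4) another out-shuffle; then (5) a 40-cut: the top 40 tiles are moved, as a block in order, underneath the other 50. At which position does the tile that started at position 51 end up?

Track the tile from position 51 forward through each operation:
  after op 1 (out-shuffle): 51 → 13
  after op 2 (cut 32): 13 → 71
  after op 3 (in-shuffle): 71 → 52
  after op 4 (out-shuffle): 52 → 15
  after op 5 (cut 40): 15 → 65

65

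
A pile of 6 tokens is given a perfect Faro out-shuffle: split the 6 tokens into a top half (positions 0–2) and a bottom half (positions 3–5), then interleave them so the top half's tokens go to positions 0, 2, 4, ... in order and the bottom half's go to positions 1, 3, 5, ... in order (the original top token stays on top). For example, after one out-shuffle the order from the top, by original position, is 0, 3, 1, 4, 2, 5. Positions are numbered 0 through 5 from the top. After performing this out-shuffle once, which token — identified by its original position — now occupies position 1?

Work backwards from position 1, undoing one out-shuffle at a time:
1 ← 3
So the token now at position 1 started at position 3.

3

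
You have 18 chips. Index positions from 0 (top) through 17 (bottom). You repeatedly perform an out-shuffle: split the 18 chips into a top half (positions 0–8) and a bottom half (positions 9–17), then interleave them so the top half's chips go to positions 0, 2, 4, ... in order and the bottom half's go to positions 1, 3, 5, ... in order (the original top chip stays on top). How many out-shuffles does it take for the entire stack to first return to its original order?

The out-shuffle permutes the 18 positions with cycle lengths [1, 1, 8, 8].
Every chip is home exactly when every cycle has completed a whole number of laps, i.e. after lcm(1, 8) = 8 out-shuffles.

8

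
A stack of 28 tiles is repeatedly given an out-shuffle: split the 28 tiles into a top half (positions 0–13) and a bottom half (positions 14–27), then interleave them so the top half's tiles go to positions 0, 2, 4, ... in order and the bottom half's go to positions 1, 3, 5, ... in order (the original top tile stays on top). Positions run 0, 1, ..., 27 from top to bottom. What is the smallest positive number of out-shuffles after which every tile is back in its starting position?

The out-shuffle permutes the 28 positions with cycle lengths [1, 1, 2, 6, 18].
Every tile is home exactly when every cycle has completed a whole number of laps, i.e. after lcm(1, 2, 6, 18) = 18 out-shuffles.

18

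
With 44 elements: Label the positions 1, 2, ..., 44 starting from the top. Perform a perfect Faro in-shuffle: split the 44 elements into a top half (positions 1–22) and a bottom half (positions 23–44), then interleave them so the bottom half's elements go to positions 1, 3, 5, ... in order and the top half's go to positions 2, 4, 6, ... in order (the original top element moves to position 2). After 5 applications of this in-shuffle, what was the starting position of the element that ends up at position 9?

Work backwards from position 9, undoing one in-shuffle at a time:
9 ← 27 ← 36 ← 18 ← 9 ← 27
So the element now at position 9 started at position 27.

27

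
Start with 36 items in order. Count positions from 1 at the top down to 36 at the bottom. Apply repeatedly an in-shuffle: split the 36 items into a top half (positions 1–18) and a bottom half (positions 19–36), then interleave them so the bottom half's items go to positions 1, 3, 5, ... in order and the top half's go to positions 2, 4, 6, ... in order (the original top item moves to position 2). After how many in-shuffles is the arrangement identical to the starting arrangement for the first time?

The in-shuffle permutes the 36 positions with cycle lengths [36].
Every item is home exactly when every cycle has completed a whole number of laps, i.e. after lcm(36) = 36 in-shuffles.

36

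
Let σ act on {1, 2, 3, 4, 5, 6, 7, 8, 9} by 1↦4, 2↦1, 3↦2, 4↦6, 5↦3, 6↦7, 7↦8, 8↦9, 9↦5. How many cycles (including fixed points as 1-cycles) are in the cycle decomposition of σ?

Cycle decomposition: (1 4 6 7 8 9 5 3 2).
1 cycle.

1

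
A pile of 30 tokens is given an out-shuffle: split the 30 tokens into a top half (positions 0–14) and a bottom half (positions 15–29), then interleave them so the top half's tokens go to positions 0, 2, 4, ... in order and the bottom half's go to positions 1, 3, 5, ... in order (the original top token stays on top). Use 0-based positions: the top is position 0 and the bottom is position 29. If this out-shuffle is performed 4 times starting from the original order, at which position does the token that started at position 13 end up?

5

Track the token's position through each out-shuffle:
13 → 26 → 23 → 17 → 5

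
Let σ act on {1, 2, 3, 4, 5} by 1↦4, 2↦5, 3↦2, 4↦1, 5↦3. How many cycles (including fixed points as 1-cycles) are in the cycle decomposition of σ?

Cycle decomposition: (1 4) (2 5 3).
2 cycles.

2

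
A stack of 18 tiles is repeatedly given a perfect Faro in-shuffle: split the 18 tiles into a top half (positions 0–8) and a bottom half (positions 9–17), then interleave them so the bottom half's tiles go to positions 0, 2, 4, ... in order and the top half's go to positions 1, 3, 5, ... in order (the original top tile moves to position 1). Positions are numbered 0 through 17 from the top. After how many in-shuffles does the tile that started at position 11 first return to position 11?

18

Follow position 11 under repeated in-shuffles:
11 → 4 → 9 → 0 → 1 → 3 → 7 → 15 → 12 → 6 → 13 → 8 → 17 → 16 → 14 → 10 → 2 → 5 → 11
It first returns after 18 in-shuffles.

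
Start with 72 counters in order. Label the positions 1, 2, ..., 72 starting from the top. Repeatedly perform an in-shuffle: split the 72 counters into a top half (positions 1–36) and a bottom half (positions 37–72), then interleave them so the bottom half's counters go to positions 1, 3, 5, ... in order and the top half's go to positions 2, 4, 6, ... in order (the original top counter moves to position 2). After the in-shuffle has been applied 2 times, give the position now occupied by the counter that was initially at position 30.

47

Track the counter's position through each in-shuffle:
30 → 60 → 47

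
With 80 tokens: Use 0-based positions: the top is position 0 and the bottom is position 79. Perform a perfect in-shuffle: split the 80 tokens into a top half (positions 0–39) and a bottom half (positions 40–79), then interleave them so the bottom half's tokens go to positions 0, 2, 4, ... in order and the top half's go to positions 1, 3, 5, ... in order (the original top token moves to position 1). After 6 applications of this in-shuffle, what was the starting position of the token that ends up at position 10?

Work backwards from position 10, undoing one in-shuffle at a time:
10 ← 45 ← 22 ← 51 ← 25 ← 12 ← 46
So the token now at position 10 started at position 46.

46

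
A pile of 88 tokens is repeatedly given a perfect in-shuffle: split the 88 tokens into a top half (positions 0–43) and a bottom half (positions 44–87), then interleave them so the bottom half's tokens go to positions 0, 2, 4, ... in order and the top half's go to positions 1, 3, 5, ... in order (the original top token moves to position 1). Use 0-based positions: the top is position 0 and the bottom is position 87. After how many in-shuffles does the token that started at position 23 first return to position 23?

11

Follow position 23 under repeated in-shuffles:
23 → 47 → 6 → 13 → 27 → 55 → 22 → 45 → 2 → 5 → 11 → 23
It first returns after 11 in-shuffles.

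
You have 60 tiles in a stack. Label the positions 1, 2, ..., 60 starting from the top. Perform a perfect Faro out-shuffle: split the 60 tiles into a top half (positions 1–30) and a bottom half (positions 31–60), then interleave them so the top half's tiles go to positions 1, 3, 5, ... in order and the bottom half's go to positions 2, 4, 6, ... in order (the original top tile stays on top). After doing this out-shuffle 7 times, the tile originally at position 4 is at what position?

31

Track the tile's position through each out-shuffle:
4 → 7 → 13 → 25 → 49 → 38 → 16 → 31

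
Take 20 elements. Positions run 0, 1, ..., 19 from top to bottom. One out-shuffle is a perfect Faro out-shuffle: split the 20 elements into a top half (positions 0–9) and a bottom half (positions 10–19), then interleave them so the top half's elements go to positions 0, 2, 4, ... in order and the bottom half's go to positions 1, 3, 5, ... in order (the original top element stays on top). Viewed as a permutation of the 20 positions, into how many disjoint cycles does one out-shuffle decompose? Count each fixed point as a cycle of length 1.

3

Trace each unvisited position around until it returns:
(0) (1 2 4 8 16 13 ... len 18) (19)
3 cycles in total.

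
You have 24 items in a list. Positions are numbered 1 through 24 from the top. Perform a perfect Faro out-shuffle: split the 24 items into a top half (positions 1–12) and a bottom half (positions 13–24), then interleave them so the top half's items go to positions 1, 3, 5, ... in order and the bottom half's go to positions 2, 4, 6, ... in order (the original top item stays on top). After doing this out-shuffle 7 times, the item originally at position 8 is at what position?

23

Track the item's position through each out-shuffle:
8 → 15 → 6 → 11 → 21 → 18 → 12 → 23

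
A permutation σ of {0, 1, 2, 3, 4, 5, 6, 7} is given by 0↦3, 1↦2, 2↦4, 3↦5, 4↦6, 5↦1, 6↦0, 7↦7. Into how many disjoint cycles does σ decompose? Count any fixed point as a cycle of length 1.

2

Cycle decomposition: (0 3 5 1 2 4 6) (7).
2 cycles.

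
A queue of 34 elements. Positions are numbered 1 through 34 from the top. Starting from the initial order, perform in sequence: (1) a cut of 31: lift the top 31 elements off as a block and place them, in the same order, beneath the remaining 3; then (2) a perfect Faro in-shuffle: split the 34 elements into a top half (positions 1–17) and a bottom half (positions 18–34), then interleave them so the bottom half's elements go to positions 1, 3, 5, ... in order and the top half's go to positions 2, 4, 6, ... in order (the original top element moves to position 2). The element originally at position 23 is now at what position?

Track the element from position 23 forward through each operation:
  after op 1 (cut 31): 23 → 26
  after op 2 (in-shuffle): 26 → 17

17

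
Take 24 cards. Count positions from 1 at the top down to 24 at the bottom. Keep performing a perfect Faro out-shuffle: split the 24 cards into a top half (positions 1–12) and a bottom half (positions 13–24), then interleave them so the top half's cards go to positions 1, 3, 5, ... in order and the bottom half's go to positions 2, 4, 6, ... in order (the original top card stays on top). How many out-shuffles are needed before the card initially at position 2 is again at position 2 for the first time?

Follow position 2 under repeated out-shuffles:
2 → 3 → 5 → 9 → 17 → 10 → 19 → 14 → 4 → 7 → 13 → 2
It first returns after 11 out-shuffles.

11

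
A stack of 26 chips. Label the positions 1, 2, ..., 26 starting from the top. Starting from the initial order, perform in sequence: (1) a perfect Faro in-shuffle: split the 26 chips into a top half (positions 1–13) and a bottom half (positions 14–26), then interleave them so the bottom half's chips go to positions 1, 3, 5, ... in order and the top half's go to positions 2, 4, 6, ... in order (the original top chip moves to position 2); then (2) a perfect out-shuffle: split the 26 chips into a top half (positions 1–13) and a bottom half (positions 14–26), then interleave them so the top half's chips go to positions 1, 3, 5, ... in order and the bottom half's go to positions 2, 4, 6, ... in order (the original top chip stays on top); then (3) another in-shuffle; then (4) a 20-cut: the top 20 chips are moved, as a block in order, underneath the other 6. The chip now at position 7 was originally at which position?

10

Undo the operations in reverse order, starting from position 7:
  undo op 4 (cut 20): 7 ← 1
  undo op 3 (in-shuffle, from bottom half): 1 ← 14
  undo op 2 (out-shuffle, from bottom half): 14 ← 20
  undo op 1 (in-shuffle, from top half): 20 ← 10
So the chip at position 7 came from original position 10.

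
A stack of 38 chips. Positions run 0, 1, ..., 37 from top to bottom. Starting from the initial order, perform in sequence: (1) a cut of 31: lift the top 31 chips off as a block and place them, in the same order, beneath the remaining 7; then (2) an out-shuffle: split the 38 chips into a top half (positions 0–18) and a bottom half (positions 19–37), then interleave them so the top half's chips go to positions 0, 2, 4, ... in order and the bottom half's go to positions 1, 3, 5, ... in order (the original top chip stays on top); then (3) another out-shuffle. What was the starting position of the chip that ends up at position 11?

Undo the operations in reverse order, starting from position 11:
  undo op 3 (out-shuffle, from bottom half): 11 ← 24
  undo op 2 (out-shuffle, from top half): 24 ← 12
  undo op 1 (cut 31): 12 ← 5
So the chip at position 11 came from original position 5.

5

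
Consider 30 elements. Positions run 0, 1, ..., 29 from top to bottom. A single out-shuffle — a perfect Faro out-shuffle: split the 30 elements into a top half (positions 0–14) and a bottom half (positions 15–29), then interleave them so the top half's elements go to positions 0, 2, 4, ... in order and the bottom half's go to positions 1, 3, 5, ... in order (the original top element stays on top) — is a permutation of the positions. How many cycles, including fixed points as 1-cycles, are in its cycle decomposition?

Trace each unvisited position around until it returns:
(0) (1 2 4 8 16 3 ... len 28) (29)
3 cycles in total.

3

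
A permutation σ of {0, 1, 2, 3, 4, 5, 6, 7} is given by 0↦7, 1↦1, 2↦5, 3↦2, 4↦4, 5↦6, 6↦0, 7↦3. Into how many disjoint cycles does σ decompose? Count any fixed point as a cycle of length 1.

Cycle decomposition: (0 7 3 2 5 6) (1) (4).
3 cycles.

3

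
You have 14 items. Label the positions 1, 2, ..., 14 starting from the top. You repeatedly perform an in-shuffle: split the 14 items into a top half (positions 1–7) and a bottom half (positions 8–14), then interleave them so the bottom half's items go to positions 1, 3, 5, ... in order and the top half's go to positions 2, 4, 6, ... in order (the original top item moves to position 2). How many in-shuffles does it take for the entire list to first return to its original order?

4

The in-shuffle permutes the 14 positions with cycle lengths [2, 4, 4, 4].
Every item is home exactly when every cycle has completed a whole number of laps, i.e. after lcm(2, 4) = 4 in-shuffles.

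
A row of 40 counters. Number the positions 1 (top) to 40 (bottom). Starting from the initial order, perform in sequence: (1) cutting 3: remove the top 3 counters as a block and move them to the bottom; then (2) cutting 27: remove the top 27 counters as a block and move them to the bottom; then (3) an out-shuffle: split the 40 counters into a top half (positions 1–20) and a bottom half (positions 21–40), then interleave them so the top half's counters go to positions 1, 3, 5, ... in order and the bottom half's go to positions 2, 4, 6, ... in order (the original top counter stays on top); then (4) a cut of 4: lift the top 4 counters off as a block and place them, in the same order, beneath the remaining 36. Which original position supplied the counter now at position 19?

2

Undo the operations in reverse order, starting from position 19:
  undo op 4 (cut 4): 19 ← 23
  undo op 3 (out-shuffle, from top half): 23 ← 12
  undo op 2 (cut 27): 12 ← 39
  undo op 1 (cut 3): 39 ← 2
So the counter at position 19 came from original position 2.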